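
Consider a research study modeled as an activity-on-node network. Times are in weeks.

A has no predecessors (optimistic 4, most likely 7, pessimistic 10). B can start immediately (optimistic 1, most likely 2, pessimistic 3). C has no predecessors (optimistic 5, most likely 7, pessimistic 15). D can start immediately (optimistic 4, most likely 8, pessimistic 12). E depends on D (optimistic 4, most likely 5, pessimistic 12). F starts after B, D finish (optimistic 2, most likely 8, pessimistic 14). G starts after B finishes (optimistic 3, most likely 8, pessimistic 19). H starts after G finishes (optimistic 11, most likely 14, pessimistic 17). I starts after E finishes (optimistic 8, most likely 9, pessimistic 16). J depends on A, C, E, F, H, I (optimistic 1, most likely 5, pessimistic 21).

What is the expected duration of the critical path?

te_A = (4 + 4·7 + 10)/6 = 42/6 = 7
te_B = (1 + 4·2 + 3)/6 = 12/6 = 2
te_C = (5 + 4·7 + 15)/6 = 48/6 = 8
te_D = (4 + 4·8 + 12)/6 = 48/6 = 8
te_E = (4 + 4·5 + 12)/6 = 36/6 = 6
te_F = (2 + 4·8 + 14)/6 = 48/6 = 8
te_G = (3 + 4·8 + 19)/6 = 54/6 = 9
te_H = (11 + 4·14 + 17)/6 = 84/6 = 14
te_I = (8 + 4·9 + 16)/6 = 60/6 = 10
te_J = (1 + 4·5 + 21)/6 = 42/6 = 7

Forward pass:
ES_A = 0; EF_A = 7
ES_B = 0; EF_B = 2
ES_C = 0; EF_C = 8
ES_D = 0; EF_D = 8
ES_E = 8; EF_E = 8+6 = 14
ES_F = max(EF_B=2, EF_D=8) = 8; EF_F = 8+8 = 16
ES_G = 2; EF_G = 2+9 = 11
ES_H = 11; EF_H = 11+14 = 25
ES_I = 14; EF_I = 14+10 = 24
ES_J = max(EF_A=7, EF_C=8, EF_E=14, EF_F=16, EF_H=25, EF_I=24) = 25; EF_J = 25+7 = 32
Expected project duration μ = 32 weeks. Critical path: B → G → H → J.

32 weeks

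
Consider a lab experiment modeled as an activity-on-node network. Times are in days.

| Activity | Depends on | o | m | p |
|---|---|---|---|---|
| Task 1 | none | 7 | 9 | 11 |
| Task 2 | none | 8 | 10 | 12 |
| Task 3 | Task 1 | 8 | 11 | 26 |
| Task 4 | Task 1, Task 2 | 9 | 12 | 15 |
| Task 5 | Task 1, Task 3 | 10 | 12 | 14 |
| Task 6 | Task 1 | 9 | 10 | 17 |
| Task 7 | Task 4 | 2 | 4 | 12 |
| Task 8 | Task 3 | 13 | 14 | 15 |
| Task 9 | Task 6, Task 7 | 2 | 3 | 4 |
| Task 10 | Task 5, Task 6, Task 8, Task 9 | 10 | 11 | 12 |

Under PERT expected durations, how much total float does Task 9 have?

te_Task 1 = (7 + 4·9 + 11)/6 = 54/6 = 9
te_Task 2 = (8 + 4·10 + 12)/6 = 60/6 = 10
te_Task 3 = (8 + 4·11 + 26)/6 = 78/6 = 13
te_Task 4 = (9 + 4·12 + 15)/6 = 72/6 = 12
te_Task 5 = (10 + 4·12 + 14)/6 = 72/6 = 12
te_Task 6 = (9 + 4·10 + 17)/6 = 66/6 = 11
te_Task 7 = (2 + 4·4 + 12)/6 = 30/6 = 5
te_Task 8 = (13 + 4·14 + 15)/6 = 84/6 = 14
te_Task 9 = (2 + 4·3 + 4)/6 = 18/6 = 3
te_Task 10 = (10 + 4·11 + 12)/6 = 66/6 = 11

Forward pass:
ES_Task 1 = 0; EF_Task 1 = 9
ES_Task 2 = 0; EF_Task 2 = 10
ES_Task 3 = 9; EF_Task 3 = 9+13 = 22
ES_Task 4 = max(EF_Task 1=9, EF_Task 2=10) = 10; EF_Task 4 = 10+12 = 22
ES_Task 5 = max(EF_Task 1=9, EF_Task 3=22) = 22; EF_Task 5 = 22+12 = 34
ES_Task 6 = 9; EF_Task 6 = 9+11 = 20
ES_Task 7 = 22; EF_Task 7 = 22+5 = 27
ES_Task 8 = 22; EF_Task 8 = 22+14 = 36
ES_Task 9 = max(EF_Task 6=20, EF_Task 7=27) = 27; EF_Task 9 = 27+3 = 30
ES_Task 10 = max(EF_Task 5=34, EF_Task 6=20, EF_Task 8=36, EF_Task 9=30) = 36; EF_Task 10 = 36+11 = 47
Expected project duration μ = 47 days. Critical path: Task 1 → Task 3 → Task 8 → Task 10.

Backward pass:
LF_Task 10 = 47; LS_Task 10 = 47−11 = 36
LF_Task 9 = LS_Task 10 = 36; LS_Task 9 = 36−3 = 33
LF_Task 8 = LS_Task 10 = 36; LS_Task 8 = 36−14 = 22
LF_Task 7 = LS_Task 9 = 33; LS_Task 7 = 33−5 = 28
LF_Task 6 = min(LS_Task 9=33, LS_Task 10=36) = 33; LS_Task 6 = 33−11 = 22
LF_Task 5 = LS_Task 10 = 36; LS_Task 5 = 36−12 = 24
LF_Task 4 = LS_Task 7 = 28; LS_Task 4 = 28−12 = 16
LF_Task 3 = min(LS_Task 5=24, LS_Task 8=22) = 22; LS_Task 3 = 22−13 = 9
LF_Task 2 = LS_Task 4 = 16; LS_Task 2 = 16−10 = 6
LF_Task 1 = min(LS_Task 3=9, LS_Task 4=16, LS_Task 5=24, LS_Task 6=22) = 9; LS_Task 1 = 9−9 = 0
Slack_Task 9 = LS_Task 9 − ES_Task 9 = 33 − 27 = 6

6 days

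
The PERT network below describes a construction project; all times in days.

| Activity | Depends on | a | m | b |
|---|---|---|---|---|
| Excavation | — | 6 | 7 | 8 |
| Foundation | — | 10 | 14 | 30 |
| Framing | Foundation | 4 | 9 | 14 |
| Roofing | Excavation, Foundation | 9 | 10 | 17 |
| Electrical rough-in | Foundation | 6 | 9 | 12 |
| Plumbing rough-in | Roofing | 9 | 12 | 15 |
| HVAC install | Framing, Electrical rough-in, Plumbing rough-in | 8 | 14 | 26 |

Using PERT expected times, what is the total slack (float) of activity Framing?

te_Excavation = (6 + 4·7 + 8)/6 = 42/6 = 7
te_Foundation = (10 + 4·14 + 30)/6 = 96/6 = 16
te_Framing = (4 + 4·9 + 14)/6 = 54/6 = 9
te_Roofing = (9 + 4·10 + 17)/6 = 66/6 = 11
te_Electrical rough-in = (6 + 4·9 + 12)/6 = 54/6 = 9
te_Plumbing rough-in = (9 + 4·12 + 15)/6 = 72/6 = 12
te_HVAC install = (8 + 4·14 + 26)/6 = 90/6 = 15

Forward pass:
ES_Excavation = 0; EF_Excavation = 7
ES_Foundation = 0; EF_Foundation = 16
ES_Framing = 16; EF_Framing = 16+9 = 25
ES_Roofing = max(EF_Excavation=7, EF_Foundation=16) = 16; EF_Roofing = 16+11 = 27
ES_Electrical rough-in = 16; EF_Electrical rough-in = 16+9 = 25
ES_Plumbing rough-in = 27; EF_Plumbing rough-in = 27+12 = 39
ES_HVAC install = max(EF_Framing=25, EF_Electrical rough-in=25, EF_Plumbing rough-in=39) = 39; EF_HVAC install = 39+15 = 54
Expected project duration μ = 54 days. Critical path: Foundation → Roofing → Plumbing rough-in → HVAC install.

Backward pass:
LF_HVAC install = 54; LS_HVAC install = 54−15 = 39
LF_Plumbing rough-in = LS_HVAC install = 39; LS_Plumbing rough-in = 39−12 = 27
LF_Electrical rough-in = LS_HVAC install = 39; LS_Electrical rough-in = 39−9 = 30
LF_Roofing = LS_Plumbing rough-in = 27; LS_Roofing = 27−11 = 16
LF_Framing = LS_HVAC install = 39; LS_Framing = 39−9 = 30
LF_Foundation = min(LS_Framing=30, LS_Roofing=16, LS_Electrical rough-in=30) = 16; LS_Foundation = 16−16 = 0
LF_Excavation = LS_Roofing = 16; LS_Excavation = 16−7 = 9
Slack_Framing = LS_Framing − ES_Framing = 30 − 16 = 14

14 days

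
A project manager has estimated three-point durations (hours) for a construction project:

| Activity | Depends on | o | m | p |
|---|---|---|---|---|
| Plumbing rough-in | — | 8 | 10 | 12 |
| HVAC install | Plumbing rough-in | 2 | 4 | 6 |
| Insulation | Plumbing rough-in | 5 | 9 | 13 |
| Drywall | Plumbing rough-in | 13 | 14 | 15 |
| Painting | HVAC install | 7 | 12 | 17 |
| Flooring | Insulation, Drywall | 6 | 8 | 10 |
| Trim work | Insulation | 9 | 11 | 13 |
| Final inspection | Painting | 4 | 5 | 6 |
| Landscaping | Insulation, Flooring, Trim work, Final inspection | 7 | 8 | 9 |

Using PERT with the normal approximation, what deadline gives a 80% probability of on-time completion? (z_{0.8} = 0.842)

40.9 hours

te_Plumbing rough-in = (8 + 4·10 + 12)/6 = 60/6 = 10; σ²_Plumbing rough-in = ((12−8)/6)² = 0.444
te_HVAC install = (2 + 4·4 + 6)/6 = 24/6 = 4; σ²_HVAC install = ((6−2)/6)² = 0.444
te_Insulation = (5 + 4·9 + 13)/6 = 54/6 = 9; σ²_Insulation = ((13−5)/6)² = 1.778
te_Drywall = (13 + 4·14 + 15)/6 = 84/6 = 14; σ²_Drywall = ((15−13)/6)² = 0.111
te_Painting = (7 + 4·12 + 17)/6 = 72/6 = 12; σ²_Painting = ((17−7)/6)² = 2.778
te_Flooring = (6 + 4·8 + 10)/6 = 48/6 = 8; σ²_Flooring = ((10−6)/6)² = 0.444
te_Trim work = (9 + 4·11 + 13)/6 = 66/6 = 11; σ²_Trim work = ((13−9)/6)² = 0.444
te_Final inspection = (4 + 4·5 + 6)/6 = 30/6 = 5; σ²_Final inspection = ((6−4)/6)² = 0.111
te_Landscaping = (7 + 4·8 + 9)/6 = 48/6 = 8; σ²_Landscaping = ((9−7)/6)² = 0.111

Forward pass:
ES_Plumbing rough-in = 0; EF_Plumbing rough-in = 10
ES_HVAC install = 10; EF_HVAC install = 10+4 = 14
ES_Insulation = 10; EF_Insulation = 10+9 = 19
ES_Drywall = 10; EF_Drywall = 10+14 = 24
ES_Painting = 14; EF_Painting = 14+12 = 26
ES_Flooring = max(EF_Insulation=19, EF_Drywall=24) = 24; EF_Flooring = 24+8 = 32
ES_Trim work = 19; EF_Trim work = 19+11 = 30
ES_Final inspection = 26; EF_Final inspection = 26+5 = 31
ES_Landscaping = max(EF_Insulation=19, EF_Flooring=32, EF_Trim work=30, EF_Final inspection=31) = 32; EF_Landscaping = 32+8 = 40
Expected project duration μ = 40 hours. Critical path: Plumbing rough-in → Drywall → Flooring → Landscaping.

Variance along critical path = 0.444 + 0.111 + 0.444 + 0.111 = 1.111; σ = 1.054 hours.
D = μ + z·σ = 40 + 0.842·1.054 = 40.9 hours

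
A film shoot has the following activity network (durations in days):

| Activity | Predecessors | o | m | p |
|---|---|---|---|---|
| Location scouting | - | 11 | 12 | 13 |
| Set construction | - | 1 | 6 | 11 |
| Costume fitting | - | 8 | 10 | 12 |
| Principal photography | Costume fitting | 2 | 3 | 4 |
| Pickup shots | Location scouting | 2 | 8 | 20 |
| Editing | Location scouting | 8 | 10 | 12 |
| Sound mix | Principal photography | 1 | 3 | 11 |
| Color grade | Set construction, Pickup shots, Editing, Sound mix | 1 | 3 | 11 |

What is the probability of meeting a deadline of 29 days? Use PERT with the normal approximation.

0.950

te_Location scouting = (11 + 4·12 + 13)/6 = 72/6 = 12; σ²_Location scouting = ((13−11)/6)² = 0.111
te_Set construction = (1 + 4·6 + 11)/6 = 36/6 = 6; σ²_Set construction = ((11−1)/6)² = 2.778
te_Costume fitting = (8 + 4·10 + 12)/6 = 60/6 = 10; σ²_Costume fitting = ((12−8)/6)² = 0.444
te_Principal photography = (2 + 4·3 + 4)/6 = 18/6 = 3; σ²_Principal photography = ((4−2)/6)² = 0.111
te_Pickup shots = (2 + 4·8 + 20)/6 = 54/6 = 9; σ²_Pickup shots = ((20−2)/6)² = 9.000
te_Editing = (8 + 4·10 + 12)/6 = 60/6 = 10; σ²_Editing = ((12−8)/6)² = 0.444
te_Sound mix = (1 + 4·3 + 11)/6 = 24/6 = 4; σ²_Sound mix = ((11−1)/6)² = 2.778
te_Color grade = (1 + 4·3 + 11)/6 = 24/6 = 4; σ²_Color grade = ((11−1)/6)² = 2.778

Forward pass:
ES_Location scouting = 0; EF_Location scouting = 12
ES_Set construction = 0; EF_Set construction = 6
ES_Costume fitting = 0; EF_Costume fitting = 10
ES_Principal photography = 10; EF_Principal photography = 10+3 = 13
ES_Pickup shots = 12; EF_Pickup shots = 12+9 = 21
ES_Editing = 12; EF_Editing = 12+10 = 22
ES_Sound mix = 13; EF_Sound mix = 13+4 = 17
ES_Color grade = max(EF_Set construction=6, EF_Pickup shots=21, EF_Editing=22, EF_Sound mix=17) = 22; EF_Color grade = 22+4 = 26
Expected project duration μ = 26 days. Critical path: Location scouting → Editing → Color grade.

Variance along critical path = 0.111 + 0.444 + 2.778 = 3.333; σ = √3.333 = 1.826 days.
Z = (29 − 26) / 1.826 = 1.643
P(T ≤ 29) = Φ(1.643) ≈ 0.950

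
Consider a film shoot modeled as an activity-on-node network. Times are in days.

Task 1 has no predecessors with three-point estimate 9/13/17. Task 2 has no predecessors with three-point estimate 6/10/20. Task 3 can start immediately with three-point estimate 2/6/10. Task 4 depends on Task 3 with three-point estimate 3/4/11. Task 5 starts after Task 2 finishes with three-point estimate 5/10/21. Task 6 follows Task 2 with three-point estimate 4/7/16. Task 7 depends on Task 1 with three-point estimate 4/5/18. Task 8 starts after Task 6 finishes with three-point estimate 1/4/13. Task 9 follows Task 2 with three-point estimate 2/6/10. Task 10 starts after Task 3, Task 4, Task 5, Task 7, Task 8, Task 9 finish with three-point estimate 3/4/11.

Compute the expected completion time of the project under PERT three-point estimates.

te_Task 1 = (9 + 4·13 + 17)/6 = 78/6 = 13
te_Task 2 = (6 + 4·10 + 20)/6 = 66/6 = 11
te_Task 3 = (2 + 4·6 + 10)/6 = 36/6 = 6
te_Task 4 = (3 + 4·4 + 11)/6 = 30/6 = 5
te_Task 5 = (5 + 4·10 + 21)/6 = 66/6 = 11
te_Task 6 = (4 + 4·7 + 16)/6 = 48/6 = 8
te_Task 7 = (4 + 4·5 + 18)/6 = 42/6 = 7
te_Task 8 = (1 + 4·4 + 13)/6 = 30/6 = 5
te_Task 9 = (2 + 4·6 + 10)/6 = 36/6 = 6
te_Task 10 = (3 + 4·4 + 11)/6 = 30/6 = 5

Forward pass:
ES_Task 1 = 0; EF_Task 1 = 13
ES_Task 2 = 0; EF_Task 2 = 11
ES_Task 3 = 0; EF_Task 3 = 6
ES_Task 4 = 6; EF_Task 4 = 6+5 = 11
ES_Task 5 = 11; EF_Task 5 = 11+11 = 22
ES_Task 6 = 11; EF_Task 6 = 11+8 = 19
ES_Task 7 = 13; EF_Task 7 = 13+7 = 20
ES_Task 8 = 19; EF_Task 8 = 19+5 = 24
ES_Task 9 = 11; EF_Task 9 = 11+6 = 17
ES_Task 10 = max(EF_Task 3=6, EF_Task 4=11, EF_Task 5=22, EF_Task 7=20, EF_Task 8=24, EF_Task 9=17) = 24; EF_Task 10 = 24+5 = 29
Expected project duration μ = 29 days. Critical path: Task 2 → Task 6 → Task 8 → Task 10.

29 days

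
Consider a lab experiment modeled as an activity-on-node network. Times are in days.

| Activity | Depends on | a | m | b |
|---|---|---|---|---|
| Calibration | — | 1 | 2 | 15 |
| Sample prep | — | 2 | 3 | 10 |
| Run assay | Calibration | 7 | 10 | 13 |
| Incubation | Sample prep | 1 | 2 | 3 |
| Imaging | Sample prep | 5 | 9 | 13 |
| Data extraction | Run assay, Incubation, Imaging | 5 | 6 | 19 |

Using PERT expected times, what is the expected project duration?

te_Calibration = (1 + 4·2 + 15)/6 = 24/6 = 4
te_Sample prep = (2 + 4·3 + 10)/6 = 24/6 = 4
te_Run assay = (7 + 4·10 + 13)/6 = 60/6 = 10
te_Incubation = (1 + 4·2 + 3)/6 = 12/6 = 2
te_Imaging = (5 + 4·9 + 13)/6 = 54/6 = 9
te_Data extraction = (5 + 4·6 + 19)/6 = 48/6 = 8

Forward pass:
ES_Calibration = 0; EF_Calibration = 4
ES_Sample prep = 0; EF_Sample prep = 4
ES_Run assay = 4; EF_Run assay = 4+10 = 14
ES_Incubation = 4; EF_Incubation = 4+2 = 6
ES_Imaging = 4; EF_Imaging = 4+9 = 13
ES_Data extraction = max(EF_Run assay=14, EF_Incubation=6, EF_Imaging=13) = 14; EF_Data extraction = 14+8 = 22
Expected project duration μ = 22 days. Critical path: Calibration → Run assay → Data extraction.

22 days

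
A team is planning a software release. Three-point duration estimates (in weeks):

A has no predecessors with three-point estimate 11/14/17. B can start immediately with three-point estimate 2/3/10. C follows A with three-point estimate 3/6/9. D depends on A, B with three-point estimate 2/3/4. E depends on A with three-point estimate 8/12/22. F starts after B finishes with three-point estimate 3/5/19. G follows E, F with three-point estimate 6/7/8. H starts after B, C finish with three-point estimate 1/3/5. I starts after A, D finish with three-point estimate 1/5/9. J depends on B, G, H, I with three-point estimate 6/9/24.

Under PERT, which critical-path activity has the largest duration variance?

J

te_A = (11 + 4·14 + 17)/6 = 84/6 = 14; σ²_A = ((17−11)/6)² = 1.000
te_B = (2 + 4·3 + 10)/6 = 24/6 = 4; σ²_B = ((10−2)/6)² = 1.778
te_C = (3 + 4·6 + 9)/6 = 36/6 = 6; σ²_C = ((9−3)/6)² = 1.000
te_D = (2 + 4·3 + 4)/6 = 18/6 = 3; σ²_D = ((4−2)/6)² = 0.111
te_E = (8 + 4·12 + 22)/6 = 78/6 = 13; σ²_E = ((22−8)/6)² = 5.444
te_F = (3 + 4·5 + 19)/6 = 42/6 = 7; σ²_F = ((19−3)/6)² = 7.111
te_G = (6 + 4·7 + 8)/6 = 42/6 = 7; σ²_G = ((8−6)/6)² = 0.111
te_H = (1 + 4·3 + 5)/6 = 18/6 = 3; σ²_H = ((5−1)/6)² = 0.444
te_I = (1 + 4·5 + 9)/6 = 30/6 = 5; σ²_I = ((9−1)/6)² = 1.778
te_J = (6 + 4·9 + 24)/6 = 66/6 = 11; σ²_J = ((24−6)/6)² = 9.000

Forward pass:
ES_A = 0; EF_A = 14
ES_B = 0; EF_B = 4
ES_C = 14; EF_C = 14+6 = 20
ES_D = max(EF_A=14, EF_B=4) = 14; EF_D = 14+3 = 17
ES_E = 14; EF_E = 14+13 = 27
ES_F = 4; EF_F = 4+7 = 11
ES_G = max(EF_E=27, EF_F=11) = 27; EF_G = 27+7 = 34
ES_H = max(EF_B=4, EF_C=20) = 20; EF_H = 20+3 = 23
ES_I = max(EF_A=14, EF_D=17) = 17; EF_I = 17+5 = 22
ES_J = max(EF_B=4, EF_G=34, EF_H=23, EF_I=22) = 34; EF_J = 34+11 = 45
Expected project duration μ = 45 weeks. Critical path: A → E → G → J.

Variances on critical path: σ²_A=1.000, σ²_E=5.444, σ²_G=0.111, σ²_J=9.000.
Largest is σ²_J = 9.000.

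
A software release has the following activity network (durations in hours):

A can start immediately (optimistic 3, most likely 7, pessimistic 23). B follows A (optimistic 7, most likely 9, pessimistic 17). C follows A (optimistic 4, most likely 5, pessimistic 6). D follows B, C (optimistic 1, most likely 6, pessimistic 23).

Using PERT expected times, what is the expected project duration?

te_A = (3 + 4·7 + 23)/6 = 54/6 = 9
te_B = (7 + 4·9 + 17)/6 = 60/6 = 10
te_C = (4 + 4·5 + 6)/6 = 30/6 = 5
te_D = (1 + 4·6 + 23)/6 = 48/6 = 8

Forward pass:
ES_A = 0; EF_A = 9
ES_B = 9; EF_B = 9+10 = 19
ES_C = 9; EF_C = 9+5 = 14
ES_D = max(EF_B=19, EF_C=14) = 19; EF_D = 19+8 = 27
Expected project duration μ = 27 hours. Critical path: A → B → D.

27 hours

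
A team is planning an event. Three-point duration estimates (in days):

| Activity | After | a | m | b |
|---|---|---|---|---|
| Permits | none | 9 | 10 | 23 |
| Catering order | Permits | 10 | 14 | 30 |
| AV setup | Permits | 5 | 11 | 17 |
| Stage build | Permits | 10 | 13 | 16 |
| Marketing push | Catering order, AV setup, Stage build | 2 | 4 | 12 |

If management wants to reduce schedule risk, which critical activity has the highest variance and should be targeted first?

te_Permits = (9 + 4·10 + 23)/6 = 72/6 = 12; σ²_Permits = ((23−9)/6)² = 5.444
te_Catering order = (10 + 4·14 + 30)/6 = 96/6 = 16; σ²_Catering order = ((30−10)/6)² = 11.111
te_AV setup = (5 + 4·11 + 17)/6 = 66/6 = 11; σ²_AV setup = ((17−5)/6)² = 4.000
te_Stage build = (10 + 4·13 + 16)/6 = 78/6 = 13; σ²_Stage build = ((16−10)/6)² = 1.000
te_Marketing push = (2 + 4·4 + 12)/6 = 30/6 = 5; σ²_Marketing push = ((12−2)/6)² = 2.778

Forward pass:
ES_Permits = 0; EF_Permits = 12
ES_Catering order = 12; EF_Catering order = 12+16 = 28
ES_AV setup = 12; EF_AV setup = 12+11 = 23
ES_Stage build = 12; EF_Stage build = 12+13 = 25
ES_Marketing push = max(EF_Catering order=28, EF_AV setup=23, EF_Stage build=25) = 28; EF_Marketing push = 28+5 = 33
Expected project duration μ = 33 days. Critical path: Permits → Catering order → Marketing push.

Variances on critical path: σ²_Permits=5.444, σ²_Catering order=11.111, σ²_Marketing push=2.778.
Largest is σ²_Catering order = 11.111.

Catering order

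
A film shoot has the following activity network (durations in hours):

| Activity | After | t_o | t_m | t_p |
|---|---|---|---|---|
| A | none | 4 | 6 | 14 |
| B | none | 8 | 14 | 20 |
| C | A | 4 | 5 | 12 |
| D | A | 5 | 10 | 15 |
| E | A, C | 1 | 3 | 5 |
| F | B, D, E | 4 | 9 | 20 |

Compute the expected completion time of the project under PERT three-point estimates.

te_A = (4 + 4·6 + 14)/6 = 42/6 = 7
te_B = (8 + 4·14 + 20)/6 = 84/6 = 14
te_C = (4 + 4·5 + 12)/6 = 36/6 = 6
te_D = (5 + 4·10 + 15)/6 = 60/6 = 10
te_E = (1 + 4·3 + 5)/6 = 18/6 = 3
te_F = (4 + 4·9 + 20)/6 = 60/6 = 10

Forward pass:
ES_A = 0; EF_A = 7
ES_B = 0; EF_B = 14
ES_C = 7; EF_C = 7+6 = 13
ES_D = 7; EF_D = 7+10 = 17
ES_E = max(EF_A=7, EF_C=13) = 13; EF_E = 13+3 = 16
ES_F = max(EF_B=14, EF_D=17, EF_E=16) = 17; EF_F = 17+10 = 27
Expected project duration μ = 27 hours. Critical path: A → D → F.

27 hours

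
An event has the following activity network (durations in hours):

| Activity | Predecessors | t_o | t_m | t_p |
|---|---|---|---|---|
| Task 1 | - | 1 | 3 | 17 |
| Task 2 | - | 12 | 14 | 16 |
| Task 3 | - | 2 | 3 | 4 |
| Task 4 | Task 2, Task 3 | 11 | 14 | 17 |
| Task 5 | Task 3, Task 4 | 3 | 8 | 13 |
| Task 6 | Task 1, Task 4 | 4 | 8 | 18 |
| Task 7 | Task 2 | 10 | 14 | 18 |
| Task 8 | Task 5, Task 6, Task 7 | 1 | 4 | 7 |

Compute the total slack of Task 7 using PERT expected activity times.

9 hours

te_Task 1 = (1 + 4·3 + 17)/6 = 30/6 = 5
te_Task 2 = (12 + 4·14 + 16)/6 = 84/6 = 14
te_Task 3 = (2 + 4·3 + 4)/6 = 18/6 = 3
te_Task 4 = (11 + 4·14 + 17)/6 = 84/6 = 14
te_Task 5 = (3 + 4·8 + 13)/6 = 48/6 = 8
te_Task 6 = (4 + 4·8 + 18)/6 = 54/6 = 9
te_Task 7 = (10 + 4·14 + 18)/6 = 84/6 = 14
te_Task 8 = (1 + 4·4 + 7)/6 = 24/6 = 4

Forward pass:
ES_Task 1 = 0; EF_Task 1 = 5
ES_Task 2 = 0; EF_Task 2 = 14
ES_Task 3 = 0; EF_Task 3 = 3
ES_Task 4 = max(EF_Task 2=14, EF_Task 3=3) = 14; EF_Task 4 = 14+14 = 28
ES_Task 5 = max(EF_Task 3=3, EF_Task 4=28) = 28; EF_Task 5 = 28+8 = 36
ES_Task 6 = max(EF_Task 1=5, EF_Task 4=28) = 28; EF_Task 6 = 28+9 = 37
ES_Task 7 = 14; EF_Task 7 = 14+14 = 28
ES_Task 8 = max(EF_Task 5=36, EF_Task 6=37, EF_Task 7=28) = 37; EF_Task 8 = 37+4 = 41
Expected project duration μ = 41 hours. Critical path: Task 2 → Task 4 → Task 6 → Task 8.

Backward pass:
LF_Task 8 = 41; LS_Task 8 = 41−4 = 37
LF_Task 7 = LS_Task 8 = 37; LS_Task 7 = 37−14 = 23
LF_Task 6 = LS_Task 8 = 37; LS_Task 6 = 37−9 = 28
LF_Task 5 = LS_Task 8 = 37; LS_Task 5 = 37−8 = 29
LF_Task 4 = min(LS_Task 5=29, LS_Task 6=28) = 28; LS_Task 4 = 28−14 = 14
LF_Task 3 = min(LS_Task 4=14, LS_Task 5=29) = 14; LS_Task 3 = 14−3 = 11
LF_Task 2 = min(LS_Task 4=14, LS_Task 7=23) = 14; LS_Task 2 = 14−14 = 0
LF_Task 1 = LS_Task 6 = 28; LS_Task 1 = 28−5 = 23
Slack_Task 7 = LS_Task 7 − ES_Task 7 = 23 − 14 = 9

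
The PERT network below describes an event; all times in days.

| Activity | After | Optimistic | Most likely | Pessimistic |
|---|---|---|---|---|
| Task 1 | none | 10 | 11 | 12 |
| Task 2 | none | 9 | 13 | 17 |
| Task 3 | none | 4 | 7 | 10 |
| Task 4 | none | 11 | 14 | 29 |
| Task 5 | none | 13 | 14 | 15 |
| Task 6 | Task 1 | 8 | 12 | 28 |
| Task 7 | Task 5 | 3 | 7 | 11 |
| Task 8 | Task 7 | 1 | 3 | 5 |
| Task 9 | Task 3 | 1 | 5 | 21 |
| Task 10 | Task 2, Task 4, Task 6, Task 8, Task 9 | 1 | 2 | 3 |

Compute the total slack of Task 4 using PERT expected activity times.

9 days

te_Task 1 = (10 + 4·11 + 12)/6 = 66/6 = 11
te_Task 2 = (9 + 4·13 + 17)/6 = 78/6 = 13
te_Task 3 = (4 + 4·7 + 10)/6 = 42/6 = 7
te_Task 4 = (11 + 4·14 + 29)/6 = 96/6 = 16
te_Task 5 = (13 + 4·14 + 15)/6 = 84/6 = 14
te_Task 6 = (8 + 4·12 + 28)/6 = 84/6 = 14
te_Task 7 = (3 + 4·7 + 11)/6 = 42/6 = 7
te_Task 8 = (1 + 4·3 + 5)/6 = 18/6 = 3
te_Task 9 = (1 + 4·5 + 21)/6 = 42/6 = 7
te_Task 10 = (1 + 4·2 + 3)/6 = 12/6 = 2

Forward pass:
ES_Task 1 = 0; EF_Task 1 = 11
ES_Task 2 = 0; EF_Task 2 = 13
ES_Task 3 = 0; EF_Task 3 = 7
ES_Task 4 = 0; EF_Task 4 = 16
ES_Task 5 = 0; EF_Task 5 = 14
ES_Task 6 = 11; EF_Task 6 = 11+14 = 25
ES_Task 7 = 14; EF_Task 7 = 14+7 = 21
ES_Task 8 = 21; EF_Task 8 = 21+3 = 24
ES_Task 9 = 7; EF_Task 9 = 7+7 = 14
ES_Task 10 = max(EF_Task 2=13, EF_Task 4=16, EF_Task 6=25, EF_Task 8=24, EF_Task 9=14) = 25; EF_Task 10 = 25+2 = 27
Expected project duration μ = 27 days. Critical path: Task 1 → Task 6 → Task 10.

Backward pass:
LF_Task 10 = 27; LS_Task 10 = 27−2 = 25
LF_Task 9 = LS_Task 10 = 25; LS_Task 9 = 25−7 = 18
LF_Task 8 = LS_Task 10 = 25; LS_Task 8 = 25−3 = 22
LF_Task 7 = LS_Task 8 = 22; LS_Task 7 = 22−7 = 15
LF_Task 6 = LS_Task 10 = 25; LS_Task 6 = 25−14 = 11
LF_Task 5 = LS_Task 7 = 15; LS_Task 5 = 15−14 = 1
LF_Task 4 = LS_Task 10 = 25; LS_Task 4 = 25−16 = 9
LF_Task 3 = LS_Task 9 = 18; LS_Task 3 = 18−7 = 11
LF_Task 2 = LS_Task 10 = 25; LS_Task 2 = 25−13 = 12
LF_Task 1 = LS_Task 6 = 11; LS_Task 1 = 11−11 = 0
Slack_Task 4 = LS_Task 4 − ES_Task 4 = 9 − 0 = 9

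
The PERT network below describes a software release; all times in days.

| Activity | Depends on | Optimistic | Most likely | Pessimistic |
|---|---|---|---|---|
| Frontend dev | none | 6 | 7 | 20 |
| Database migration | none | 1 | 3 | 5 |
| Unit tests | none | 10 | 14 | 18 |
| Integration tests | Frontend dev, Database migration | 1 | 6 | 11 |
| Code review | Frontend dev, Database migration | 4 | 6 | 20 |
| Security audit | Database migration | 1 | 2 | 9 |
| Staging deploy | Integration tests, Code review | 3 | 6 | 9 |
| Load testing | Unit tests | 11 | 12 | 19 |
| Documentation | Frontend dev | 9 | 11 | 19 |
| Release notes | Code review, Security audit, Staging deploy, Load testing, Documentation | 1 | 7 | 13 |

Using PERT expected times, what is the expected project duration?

34 days

te_Frontend dev = (6 + 4·7 + 20)/6 = 54/6 = 9
te_Database migration = (1 + 4·3 + 5)/6 = 18/6 = 3
te_Unit tests = (10 + 4·14 + 18)/6 = 84/6 = 14
te_Integration tests = (1 + 4·6 + 11)/6 = 36/6 = 6
te_Code review = (4 + 4·6 + 20)/6 = 48/6 = 8
te_Security audit = (1 + 4·2 + 9)/6 = 18/6 = 3
te_Staging deploy = (3 + 4·6 + 9)/6 = 36/6 = 6
te_Load testing = (11 + 4·12 + 19)/6 = 78/6 = 13
te_Documentation = (9 + 4·11 + 19)/6 = 72/6 = 12
te_Release notes = (1 + 4·7 + 13)/6 = 42/6 = 7

Forward pass:
ES_Frontend dev = 0; EF_Frontend dev = 9
ES_Database migration = 0; EF_Database migration = 3
ES_Unit tests = 0; EF_Unit tests = 14
ES_Integration tests = max(EF_Frontend dev=9, EF_Database migration=3) = 9; EF_Integration tests = 9+6 = 15
ES_Code review = max(EF_Frontend dev=9, EF_Database migration=3) = 9; EF_Code review = 9+8 = 17
ES_Security audit = 3; EF_Security audit = 3+3 = 6
ES_Staging deploy = max(EF_Integration tests=15, EF_Code review=17) = 17; EF_Staging deploy = 17+6 = 23
ES_Load testing = 14; EF_Load testing = 14+13 = 27
ES_Documentation = 9; EF_Documentation = 9+12 = 21
ES_Release notes = max(EF_Code review=17, EF_Security audit=6, EF_Staging deploy=23, EF_Load testing=27, EF_Documentation=21) = 27; EF_Release notes = 27+7 = 34
Expected project duration μ = 34 days. Critical path: Unit tests → Load testing → Release notes.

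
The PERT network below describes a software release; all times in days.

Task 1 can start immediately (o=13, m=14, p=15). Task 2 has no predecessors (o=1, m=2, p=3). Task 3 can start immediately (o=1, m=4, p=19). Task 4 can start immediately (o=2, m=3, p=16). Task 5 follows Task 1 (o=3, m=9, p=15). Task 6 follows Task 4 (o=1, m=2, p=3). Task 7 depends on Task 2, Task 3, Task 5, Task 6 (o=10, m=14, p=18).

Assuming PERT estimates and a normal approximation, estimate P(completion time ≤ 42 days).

0.980

te_Task 1 = (13 + 4·14 + 15)/6 = 84/6 = 14; σ²_Task 1 = ((15−13)/6)² = 0.111
te_Task 2 = (1 + 4·2 + 3)/6 = 12/6 = 2; σ²_Task 2 = ((3−1)/6)² = 0.111
te_Task 3 = (1 + 4·4 + 19)/6 = 36/6 = 6; σ²_Task 3 = ((19−1)/6)² = 9.000
te_Task 4 = (2 + 4·3 + 16)/6 = 30/6 = 5; σ²_Task 4 = ((16−2)/6)² = 5.444
te_Task 5 = (3 + 4·9 + 15)/6 = 54/6 = 9; σ²_Task 5 = ((15−3)/6)² = 4.000
te_Task 6 = (1 + 4·2 + 3)/6 = 12/6 = 2; σ²_Task 6 = ((3−1)/6)² = 0.111
te_Task 7 = (10 + 4·14 + 18)/6 = 84/6 = 14; σ²_Task 7 = ((18−10)/6)² = 1.778

Forward pass:
ES_Task 1 = 0; EF_Task 1 = 14
ES_Task 2 = 0; EF_Task 2 = 2
ES_Task 3 = 0; EF_Task 3 = 6
ES_Task 4 = 0; EF_Task 4 = 5
ES_Task 5 = 14; EF_Task 5 = 14+9 = 23
ES_Task 6 = 5; EF_Task 6 = 5+2 = 7
ES_Task 7 = max(EF_Task 2=2, EF_Task 3=6, EF_Task 5=23, EF_Task 6=7) = 23; EF_Task 7 = 23+14 = 37
Expected project duration μ = 37 days. Critical path: Task 1 → Task 5 → Task 7.

Variance along critical path = 0.111 + 4.000 + 1.778 = 5.889; σ = √5.889 = 2.427 days.
Z = (42 − 37) / 2.427 = 2.060
P(T ≤ 42) = Φ(2.060) ≈ 0.980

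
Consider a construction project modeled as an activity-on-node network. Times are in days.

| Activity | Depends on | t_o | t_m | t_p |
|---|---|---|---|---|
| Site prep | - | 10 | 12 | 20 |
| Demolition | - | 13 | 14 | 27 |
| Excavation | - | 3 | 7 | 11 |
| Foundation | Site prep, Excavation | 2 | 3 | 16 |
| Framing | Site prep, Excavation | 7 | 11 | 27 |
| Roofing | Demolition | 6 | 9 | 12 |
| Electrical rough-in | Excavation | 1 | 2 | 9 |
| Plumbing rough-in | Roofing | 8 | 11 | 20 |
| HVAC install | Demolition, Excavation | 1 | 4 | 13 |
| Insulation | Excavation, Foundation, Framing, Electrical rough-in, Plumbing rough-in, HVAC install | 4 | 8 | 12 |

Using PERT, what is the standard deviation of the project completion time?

te_Site prep = (10 + 4·12 + 20)/6 = 78/6 = 13; σ²_Site prep = ((20−10)/6)² = 2.778
te_Demolition = (13 + 4·14 + 27)/6 = 96/6 = 16; σ²_Demolition = ((27−13)/6)² = 5.444
te_Excavation = (3 + 4·7 + 11)/6 = 42/6 = 7; σ²_Excavation = ((11−3)/6)² = 1.778
te_Foundation = (2 + 4·3 + 16)/6 = 30/6 = 5; σ²_Foundation = ((16−2)/6)² = 5.444
te_Framing = (7 + 4·11 + 27)/6 = 78/6 = 13; σ²_Framing = ((27−7)/6)² = 11.111
te_Roofing = (6 + 4·9 + 12)/6 = 54/6 = 9; σ²_Roofing = ((12−6)/6)² = 1.000
te_Electrical rough-in = (1 + 4·2 + 9)/6 = 18/6 = 3; σ²_Electrical rough-in = ((9−1)/6)² = 1.778
te_Plumbing rough-in = (8 + 4·11 + 20)/6 = 72/6 = 12; σ²_Plumbing rough-in = ((20−8)/6)² = 4.000
te_HVAC install = (1 + 4·4 + 13)/6 = 30/6 = 5; σ²_HVAC install = ((13−1)/6)² = 4.000
te_Insulation = (4 + 4·8 + 12)/6 = 48/6 = 8; σ²_Insulation = ((12−4)/6)² = 1.778

Forward pass:
ES_Site prep = 0; EF_Site prep = 13
ES_Demolition = 0; EF_Demolition = 16
ES_Excavation = 0; EF_Excavation = 7
ES_Foundation = max(EF_Site prep=13, EF_Excavation=7) = 13; EF_Foundation = 13+5 = 18
ES_Framing = max(EF_Site prep=13, EF_Excavation=7) = 13; EF_Framing = 13+13 = 26
ES_Roofing = 16; EF_Roofing = 16+9 = 25
ES_Electrical rough-in = 7; EF_Electrical rough-in = 7+3 = 10
ES_Plumbing rough-in = 25; EF_Plumbing rough-in = 25+12 = 37
ES_HVAC install = max(EF_Demolition=16, EF_Excavation=7) = 16; EF_HVAC install = 16+5 = 21
ES_Insulation = max(EF_Excavation=7, EF_Foundation=18, EF_Framing=26, EF_Electrical rough-in=10, EF_Plumbing rough-in=37, EF_HVAC install=21) = 37; EF_Insulation = 37+8 = 45
Expected project duration μ = 45 days. Critical path: Demolition → Roofing → Plumbing rough-in → Insulation.

Variance along critical path = 5.444 + 1.000 + 4.000 + 1.778 = 12.222
σ = √12.222 = 3.496 days

3.50 days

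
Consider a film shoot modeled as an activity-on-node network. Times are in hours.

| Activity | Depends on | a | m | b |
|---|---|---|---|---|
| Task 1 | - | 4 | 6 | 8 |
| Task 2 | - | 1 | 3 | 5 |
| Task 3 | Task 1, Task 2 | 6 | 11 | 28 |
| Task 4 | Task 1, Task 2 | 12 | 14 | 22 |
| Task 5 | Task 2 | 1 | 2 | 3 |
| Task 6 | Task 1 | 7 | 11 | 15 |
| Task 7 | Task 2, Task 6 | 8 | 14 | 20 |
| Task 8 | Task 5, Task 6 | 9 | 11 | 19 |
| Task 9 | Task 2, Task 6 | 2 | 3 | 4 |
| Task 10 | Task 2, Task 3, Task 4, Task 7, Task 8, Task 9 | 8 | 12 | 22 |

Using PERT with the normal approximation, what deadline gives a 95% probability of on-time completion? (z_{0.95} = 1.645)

49.6 hours

te_Task 1 = (4 + 4·6 + 8)/6 = 36/6 = 6; σ²_Task 1 = ((8−4)/6)² = 0.444
te_Task 2 = (1 + 4·3 + 5)/6 = 18/6 = 3; σ²_Task 2 = ((5−1)/6)² = 0.444
te_Task 3 = (6 + 4·11 + 28)/6 = 78/6 = 13; σ²_Task 3 = ((28−6)/6)² = 13.444
te_Task 4 = (12 + 4·14 + 22)/6 = 90/6 = 15; σ²_Task 4 = ((22−12)/6)² = 2.778
te_Task 5 = (1 + 4·2 + 3)/6 = 12/6 = 2; σ²_Task 5 = ((3−1)/6)² = 0.111
te_Task 6 = (7 + 4·11 + 15)/6 = 66/6 = 11; σ²_Task 6 = ((15−7)/6)² = 1.778
te_Task 7 = (8 + 4·14 + 20)/6 = 84/6 = 14; σ²_Task 7 = ((20−8)/6)² = 4.000
te_Task 8 = (9 + 4·11 + 19)/6 = 72/6 = 12; σ²_Task 8 = ((19−9)/6)² = 2.778
te_Task 9 = (2 + 4·3 + 4)/6 = 18/6 = 3; σ²_Task 9 = ((4−2)/6)² = 0.111
te_Task 10 = (8 + 4·12 + 22)/6 = 78/6 = 13; σ²_Task 10 = ((22−8)/6)² = 5.444

Forward pass:
ES_Task 1 = 0; EF_Task 1 = 6
ES_Task 2 = 0; EF_Task 2 = 3
ES_Task 3 = max(EF_Task 1=6, EF_Task 2=3) = 6; EF_Task 3 = 6+13 = 19
ES_Task 4 = max(EF_Task 1=6, EF_Task 2=3) = 6; EF_Task 4 = 6+15 = 21
ES_Task 5 = 3; EF_Task 5 = 3+2 = 5
ES_Task 6 = 6; EF_Task 6 = 6+11 = 17
ES_Task 7 = max(EF_Task 2=3, EF_Task 6=17) = 17; EF_Task 7 = 17+14 = 31
ES_Task 8 = max(EF_Task 5=5, EF_Task 6=17) = 17; EF_Task 8 = 17+12 = 29
ES_Task 9 = max(EF_Task 2=3, EF_Task 6=17) = 17; EF_Task 9 = 17+3 = 20
ES_Task 10 = max(EF_Task 2=3, EF_Task 3=19, EF_Task 4=21, EF_Task 7=31, EF_Task 8=29, EF_Task 9=20) = 31; EF_Task 10 = 31+13 = 44
Expected project duration μ = 44 hours. Critical path: Task 1 → Task 6 → Task 7 → Task 10.

Variance along critical path = 0.444 + 1.778 + 4.000 + 5.444 = 11.667; σ = 3.416 hours.
D = μ + z·σ = 44 + 1.645·3.416 = 49.6 hours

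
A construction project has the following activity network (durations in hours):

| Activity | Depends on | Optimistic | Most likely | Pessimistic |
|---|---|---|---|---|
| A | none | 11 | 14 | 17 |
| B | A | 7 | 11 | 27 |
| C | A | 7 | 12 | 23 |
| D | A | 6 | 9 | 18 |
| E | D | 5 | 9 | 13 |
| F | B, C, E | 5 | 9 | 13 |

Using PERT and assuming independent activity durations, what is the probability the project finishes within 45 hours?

te_A = (11 + 4·14 + 17)/6 = 84/6 = 14; σ²_A = ((17−11)/6)² = 1.000
te_B = (7 + 4·11 + 27)/6 = 78/6 = 13; σ²_B = ((27−7)/6)² = 11.111
te_C = (7 + 4·12 + 23)/6 = 78/6 = 13; σ²_C = ((23−7)/6)² = 7.111
te_D = (6 + 4·9 + 18)/6 = 60/6 = 10; σ²_D = ((18−6)/6)² = 4.000
te_E = (5 + 4·9 + 13)/6 = 54/6 = 9; σ²_E = ((13−5)/6)² = 1.778
te_F = (5 + 4·9 + 13)/6 = 54/6 = 9; σ²_F = ((13−5)/6)² = 1.778

Forward pass:
ES_A = 0; EF_A = 14
ES_B = 14; EF_B = 14+13 = 27
ES_C = 14; EF_C = 14+13 = 27
ES_D = 14; EF_D = 14+10 = 24
ES_E = 24; EF_E = 24+9 = 33
ES_F = max(EF_B=27, EF_C=27, EF_E=33) = 33; EF_F = 33+9 = 42
Expected project duration μ = 42 hours. Critical path: A → D → E → F.

Variance along critical path = 1.000 + 4.000 + 1.778 + 1.778 = 8.556; σ = √8.556 = 2.925 hours.
Z = (45 − 42) / 2.925 = 1.026
P(T ≤ 45) = Φ(1.026) ≈ 0.847

0.847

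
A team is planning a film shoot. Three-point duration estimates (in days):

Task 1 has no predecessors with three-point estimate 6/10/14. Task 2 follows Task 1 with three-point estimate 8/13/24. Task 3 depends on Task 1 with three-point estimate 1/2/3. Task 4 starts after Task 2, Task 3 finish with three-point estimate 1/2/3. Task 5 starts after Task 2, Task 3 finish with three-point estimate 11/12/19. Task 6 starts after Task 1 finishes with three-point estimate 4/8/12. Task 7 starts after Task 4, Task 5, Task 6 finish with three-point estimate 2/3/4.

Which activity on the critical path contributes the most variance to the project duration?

Task 2

te_Task 1 = (6 + 4·10 + 14)/6 = 60/6 = 10; σ²_Task 1 = ((14−6)/6)² = 1.778
te_Task 2 = (8 + 4·13 + 24)/6 = 84/6 = 14; σ²_Task 2 = ((24−8)/6)² = 7.111
te_Task 3 = (1 + 4·2 + 3)/6 = 12/6 = 2; σ²_Task 3 = ((3−1)/6)² = 0.111
te_Task 4 = (1 + 4·2 + 3)/6 = 12/6 = 2; σ²_Task 4 = ((3−1)/6)² = 0.111
te_Task 5 = (11 + 4·12 + 19)/6 = 78/6 = 13; σ²_Task 5 = ((19−11)/6)² = 1.778
te_Task 6 = (4 + 4·8 + 12)/6 = 48/6 = 8; σ²_Task 6 = ((12−4)/6)² = 1.778
te_Task 7 = (2 + 4·3 + 4)/6 = 18/6 = 3; σ²_Task 7 = ((4−2)/6)² = 0.111

Forward pass:
ES_Task 1 = 0; EF_Task 1 = 10
ES_Task 2 = 10; EF_Task 2 = 10+14 = 24
ES_Task 3 = 10; EF_Task 3 = 10+2 = 12
ES_Task 4 = max(EF_Task 2=24, EF_Task 3=12) = 24; EF_Task 4 = 24+2 = 26
ES_Task 5 = max(EF_Task 2=24, EF_Task 3=12) = 24; EF_Task 5 = 24+13 = 37
ES_Task 6 = 10; EF_Task 6 = 10+8 = 18
ES_Task 7 = max(EF_Task 4=26, EF_Task 5=37, EF_Task 6=18) = 37; EF_Task 7 = 37+3 = 40
Expected project duration μ = 40 days. Critical path: Task 1 → Task 2 → Task 5 → Task 7.

Variances on critical path: σ²_Task 1=1.778, σ²_Task 2=7.111, σ²_Task 5=1.778, σ²_Task 7=0.111.
Largest is σ²_Task 2 = 7.111.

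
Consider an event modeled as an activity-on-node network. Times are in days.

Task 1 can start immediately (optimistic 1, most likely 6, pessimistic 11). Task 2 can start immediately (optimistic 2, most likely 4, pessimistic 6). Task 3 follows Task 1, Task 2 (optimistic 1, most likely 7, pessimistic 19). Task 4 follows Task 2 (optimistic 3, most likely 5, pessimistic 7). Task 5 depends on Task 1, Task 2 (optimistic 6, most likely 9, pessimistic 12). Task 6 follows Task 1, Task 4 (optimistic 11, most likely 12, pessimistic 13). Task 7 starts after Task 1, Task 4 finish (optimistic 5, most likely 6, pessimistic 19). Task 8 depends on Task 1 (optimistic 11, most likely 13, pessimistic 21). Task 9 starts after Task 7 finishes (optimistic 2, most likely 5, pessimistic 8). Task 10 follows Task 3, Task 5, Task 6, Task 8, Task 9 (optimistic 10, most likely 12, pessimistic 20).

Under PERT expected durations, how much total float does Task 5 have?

te_Task 1 = (1 + 4·6 + 11)/6 = 36/6 = 6
te_Task 2 = (2 + 4·4 + 6)/6 = 24/6 = 4
te_Task 3 = (1 + 4·7 + 19)/6 = 48/6 = 8
te_Task 4 = (3 + 4·5 + 7)/6 = 30/6 = 5
te_Task 5 = (6 + 4·9 + 12)/6 = 54/6 = 9
te_Task 6 = (11 + 4·12 + 13)/6 = 72/6 = 12
te_Task 7 = (5 + 4·6 + 19)/6 = 48/6 = 8
te_Task 8 = (11 + 4·13 + 21)/6 = 84/6 = 14
te_Task 9 = (2 + 4·5 + 8)/6 = 30/6 = 5
te_Task 10 = (10 + 4·12 + 20)/6 = 78/6 = 13

Forward pass:
ES_Task 1 = 0; EF_Task 1 = 6
ES_Task 2 = 0; EF_Task 2 = 4
ES_Task 3 = max(EF_Task 1=6, EF_Task 2=4) = 6; EF_Task 3 = 6+8 = 14
ES_Task 4 = 4; EF_Task 4 = 4+5 = 9
ES_Task 5 = max(EF_Task 1=6, EF_Task 2=4) = 6; EF_Task 5 = 6+9 = 15
ES_Task 6 = max(EF_Task 1=6, EF_Task 4=9) = 9; EF_Task 6 = 9+12 = 21
ES_Task 7 = max(EF_Task 1=6, EF_Task 4=9) = 9; EF_Task 7 = 9+8 = 17
ES_Task 8 = 6; EF_Task 8 = 6+14 = 20
ES_Task 9 = 17; EF_Task 9 = 17+5 = 22
ES_Task 10 = max(EF_Task 3=14, EF_Task 5=15, EF_Task 6=21, EF_Task 8=20, EF_Task 9=22) = 22; EF_Task 10 = 22+13 = 35
Expected project duration μ = 35 days. Critical path: Task 2 → Task 4 → Task 7 → Task 9 → Task 10.

Backward pass:
LF_Task 10 = 35; LS_Task 10 = 35−13 = 22
LF_Task 9 = LS_Task 10 = 22; LS_Task 9 = 22−5 = 17
LF_Task 8 = LS_Task 10 = 22; LS_Task 8 = 22−14 = 8
LF_Task 7 = LS_Task 9 = 17; LS_Task 7 = 17−8 = 9
LF_Task 6 = LS_Task 10 = 22; LS_Task 6 = 22−12 = 10
LF_Task 5 = LS_Task 10 = 22; LS_Task 5 = 22−9 = 13
LF_Task 4 = min(LS_Task 6=10, LS_Task 7=9) = 9; LS_Task 4 = 9−5 = 4
LF_Task 3 = LS_Task 10 = 22; LS_Task 3 = 22−8 = 14
LF_Task 2 = min(LS_Task 3=14, LS_Task 4=4, LS_Task 5=13) = 4; LS_Task 2 = 4−4 = 0
LF_Task 1 = min(LS_Task 3=14, LS_Task 5=13, LS_Task 6=10, LS_Task 7=9, LS_Task 8=8) = 8; LS_Task 1 = 8−6 = 2
Slack_Task 5 = LS_Task 5 − ES_Task 5 = 13 − 6 = 7

7 days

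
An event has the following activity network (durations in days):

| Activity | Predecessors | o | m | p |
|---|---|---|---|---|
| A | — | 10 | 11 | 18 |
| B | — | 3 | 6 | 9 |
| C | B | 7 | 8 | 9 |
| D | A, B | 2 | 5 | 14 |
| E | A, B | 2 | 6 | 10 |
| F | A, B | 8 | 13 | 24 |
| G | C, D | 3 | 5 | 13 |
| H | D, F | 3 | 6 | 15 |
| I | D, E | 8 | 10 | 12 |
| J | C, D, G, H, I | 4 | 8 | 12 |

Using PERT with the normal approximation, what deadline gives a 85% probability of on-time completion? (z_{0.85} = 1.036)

45.0 days

te_A = (10 + 4·11 + 18)/6 = 72/6 = 12; σ²_A = ((18−10)/6)² = 1.778
te_B = (3 + 4·6 + 9)/6 = 36/6 = 6; σ²_B = ((9−3)/6)² = 1.000
te_C = (7 + 4·8 + 9)/6 = 48/6 = 8; σ²_C = ((9−7)/6)² = 0.111
te_D = (2 + 4·5 + 14)/6 = 36/6 = 6; σ²_D = ((14−2)/6)² = 4.000
te_E = (2 + 4·6 + 10)/6 = 36/6 = 6; σ²_E = ((10−2)/6)² = 1.778
te_F = (8 + 4·13 + 24)/6 = 84/6 = 14; σ²_F = ((24−8)/6)² = 7.111
te_G = (3 + 4·5 + 13)/6 = 36/6 = 6; σ²_G = ((13−3)/6)² = 2.778
te_H = (3 + 4·6 + 15)/6 = 42/6 = 7; σ²_H = ((15−3)/6)² = 4.000
te_I = (8 + 4·10 + 12)/6 = 60/6 = 10; σ²_I = ((12−8)/6)² = 0.444
te_J = (4 + 4·8 + 12)/6 = 48/6 = 8; σ²_J = ((12−4)/6)² = 1.778

Forward pass:
ES_A = 0; EF_A = 12
ES_B = 0; EF_B = 6
ES_C = 6; EF_C = 6+8 = 14
ES_D = max(EF_A=12, EF_B=6) = 12; EF_D = 12+6 = 18
ES_E = max(EF_A=12, EF_B=6) = 12; EF_E = 12+6 = 18
ES_F = max(EF_A=12, EF_B=6) = 12; EF_F = 12+14 = 26
ES_G = max(EF_C=14, EF_D=18) = 18; EF_G = 18+6 = 24
ES_H = max(EF_D=18, EF_F=26) = 26; EF_H = 26+7 = 33
ES_I = max(EF_D=18, EF_E=18) = 18; EF_I = 18+10 = 28
ES_J = max(EF_C=14, EF_D=18, EF_G=24, EF_H=33, EF_I=28) = 33; EF_J = 33+8 = 41
Expected project duration μ = 41 days. Critical path: A → F → H → J.

Variance along critical path = 1.778 + 7.111 + 4.000 + 1.778 = 14.667; σ = 3.830 days.
D = μ + z·σ = 41 + 1.036·3.830 = 45.0 days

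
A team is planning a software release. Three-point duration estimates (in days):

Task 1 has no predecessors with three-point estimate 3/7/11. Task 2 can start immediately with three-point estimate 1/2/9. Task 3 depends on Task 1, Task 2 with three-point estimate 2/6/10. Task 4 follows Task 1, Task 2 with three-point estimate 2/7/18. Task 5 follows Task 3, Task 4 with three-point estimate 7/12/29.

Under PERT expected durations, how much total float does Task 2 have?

te_Task 1 = (3 + 4·7 + 11)/6 = 42/6 = 7
te_Task 2 = (1 + 4·2 + 9)/6 = 18/6 = 3
te_Task 3 = (2 + 4·6 + 10)/6 = 36/6 = 6
te_Task 4 = (2 + 4·7 + 18)/6 = 48/6 = 8
te_Task 5 = (7 + 4·12 + 29)/6 = 84/6 = 14

Forward pass:
ES_Task 1 = 0; EF_Task 1 = 7
ES_Task 2 = 0; EF_Task 2 = 3
ES_Task 3 = max(EF_Task 1=7, EF_Task 2=3) = 7; EF_Task 3 = 7+6 = 13
ES_Task 4 = max(EF_Task 1=7, EF_Task 2=3) = 7; EF_Task 4 = 7+8 = 15
ES_Task 5 = max(EF_Task 3=13, EF_Task 4=15) = 15; EF_Task 5 = 15+14 = 29
Expected project duration μ = 29 days. Critical path: Task 1 → Task 4 → Task 5.

Backward pass:
LF_Task 5 = 29; LS_Task 5 = 29−14 = 15
LF_Task 4 = LS_Task 5 = 15; LS_Task 4 = 15−8 = 7
LF_Task 3 = LS_Task 5 = 15; LS_Task 3 = 15−6 = 9
LF_Task 2 = min(LS_Task 3=9, LS_Task 4=7) = 7; LS_Task 2 = 7−3 = 4
LF_Task 1 = min(LS_Task 3=9, LS_Task 4=7) = 7; LS_Task 1 = 7−7 = 0
Slack_Task 2 = LS_Task 2 − ES_Task 2 = 4 − 0 = 4

4 days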